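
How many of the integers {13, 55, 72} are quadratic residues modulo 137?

(13/137) = -1 → non-residue.
(55/137) = -1 → non-residue.
(72/137) = +1 → QR.
Total quadratic residues among the 3: 1.

1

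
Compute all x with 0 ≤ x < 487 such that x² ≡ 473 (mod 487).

156, 331

Since 487 ≡ 3 (mod 4), a square root of 473 is 473^((487+1)/4) = 473^122 mod 487.
Repeated squaring: 473^2≡196, 473^4≡430, 473^8≡327, 473^16≡276, 473^32≡204, 473^64≡221 (mod 487).
473^122 = 473^(64+32+16+8+2) ≡ 156 (mod 487).
Check: 156² = 24336 ≡ 473 (mod 487). The two roots are 156 and 331.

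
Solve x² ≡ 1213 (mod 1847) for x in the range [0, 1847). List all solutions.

200, 1647

Since 1847 ≡ 3 (mod 4), a square root of 1213 is 1213^((1847+1)/4) = 1213^462 mod 1847.
Repeated squaring: 1213^2≡1157, 1213^4≡1421, 1213^8≡470, 1213^16≡1107, 1213^32≡888, 1213^64≡1722, 1213^128≡849, 1213^256≡471 (mod 1847).
1213^462 = 1213^(256+128+64+8+4+2) ≡ 200 (mod 1847).
Check: 200² = 40000 ≡ 1213 (mod 1847). The two roots are 200 and 1647.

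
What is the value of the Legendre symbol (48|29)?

-1

First reduce: 48 ≡ 19 (mod 29).
Reciprocity: 19 ≡ 3 and 29 ≡ 1 (mod 4), so (19/29) = +(29/19).
Reduce top mod 19: now compute (10/19).
Pull out 2: since 19 ≡ 3 (mod 8), (2/19) = -1.
Reciprocity: 5 ≡ 1 and 19 ≡ 3 (mod 4), so (5/19) = +(19/5).
Reduce top mod 5: now compute (4/5).
Pull out 2^2: since 5 ≡ 5 (mod 8), (2/5) = -1, so (2/5)^2 = +1.
Reached (1/5) = 1. Collecting the sign flips along the way, the symbol is -1.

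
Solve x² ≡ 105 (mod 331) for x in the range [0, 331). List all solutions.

84, 247

Since 331 ≡ 3 (mod 4), a square root of 105 is 105^((331+1)/4) = 105^83 mod 331.
Repeated squaring: 105^2≡102, 105^4≡143, 105^8≡258, 105^16≡33, 105^32≡96, 105^64≡279 (mod 331).
105^83 = 105^(64+16+2+1) ≡ 84 (mod 331).
Check: 84² = 7056 ≡ 105 (mod 331). The two roots are 84 and 247.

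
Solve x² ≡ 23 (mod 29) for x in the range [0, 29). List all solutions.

9, 20

29 ≡ 1 (mod 4), so we find a root by search.
Trying successive values, 9² = 81 ≡ 23 (mod 29). The other root is 29 − 9 = 20.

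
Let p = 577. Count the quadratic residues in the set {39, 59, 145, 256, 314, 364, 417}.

(39/577) = -1 → non-residue.
(59/577) = +1 → QR.
(145/577) = +1 → QR.
(256/577) = +1 → QR.
(314/577) = +1 → QR.
(364/577) = +1 → QR.
(417/577) = -1 → non-residue.
Total quadratic residues among the 7: 5.

5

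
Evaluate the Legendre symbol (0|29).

Top reduces to 0: gcd > 1, so the symbol is 0.

0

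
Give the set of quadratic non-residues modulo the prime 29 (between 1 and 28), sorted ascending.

2,3,8,10,11,12,14,15,17,18,19,21,26,27

Square k = 1,…,14 (k and 29−k give the same square):
1²=1, 2²=4, 3²=9, 4²=16, 5²=25, 6²≡7, 7²≡20, 8²≡6, 9²≡23, 10²≡13, 11²≡5, 12²≡28, 13²≡24, 14²≡22 (mod 29).
The residues are {1, 4, 5, 6, 7, 9, 13, 16, 20, 22, 23, 24, 25, 28}; the non-residues are the remaining 14 nonzero classes.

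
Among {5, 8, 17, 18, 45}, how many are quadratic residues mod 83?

1

(5/83) = -1 → non-residue.
(8/83) = -1 → non-residue.
(17/83) = +1 → QR.
(18/83) = -1 → non-residue.
(45/83) = -1 → non-residue.
Total quadratic residues among the 5: 1.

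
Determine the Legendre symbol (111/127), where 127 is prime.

Reciprocity: 111 ≡ 3 and 127 ≡ 3 (mod 4), so (111/127) = −(127/111).
Reduce top mod 111: now compute (16/111).
Pull out 2^4: since 111 ≡ 7 (mod 8), (2/111) = +1, so (2/111)^4 = +1.
Reached (1/111) = 1. Collecting the sign flips along the way, the symbol is -1.

-1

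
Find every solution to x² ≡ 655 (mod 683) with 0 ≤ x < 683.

Since 683 ≡ 3 (mod 4), a square root of 655 is 655^((683+1)/4) = 655^171 mod 683.
Repeated squaring: 655^2≡101, 655^4≡639, 655^8≡570, 655^16≡475, 655^32≡235, 655^64≡585, 655^128≡42 (mod 683).
655^171 = 655^(128+32+8+2+1) ≡ 631 (mod 683).
Check: 631² = 398161 ≡ 655 (mod 683). The two roots are 52 and 631.

52, 631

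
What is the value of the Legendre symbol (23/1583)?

1

Reciprocity: 23 ≡ 3 and 1583 ≡ 3 (mod 4), so (23/1583) = −(1583/23).
Reduce top mod 23: now compute (19/23).
Reciprocity: 19 ≡ 3 and 23 ≡ 3 (mod 4), so (19/23) = −(23/19).
Reduce top mod 19: now compute (4/19).
Pull out 2^2: since 19 ≡ 3 (mod 8), (2/19) = -1, so (2/19)^2 = +1.
Reached (1/19) = 1. Collecting the sign flips along the way, the symbol is +1.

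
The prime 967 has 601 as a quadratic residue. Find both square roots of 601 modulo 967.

Since 967 ≡ 3 (mod 4), a square root of 601 is 601^((967+1)/4) = 601^242 mod 967.
Repeated squaring: 601^2≡510, 601^4≡944, 601^8≡529, 601^16≡378, 601^32≡735, 601^64≡639, 601^128≡247 (mod 967).
601^242 = 601^(128+64+32+16+2) ≡ 702 (mod 967).
Check: 702² = 492804 ≡ 601 (mod 967). The two roots are 265 and 702.

265, 702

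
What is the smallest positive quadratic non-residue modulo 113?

(2/113) = +1, so 2 is a residue.
(3/113) = −1, so 3 is the smallest positive non-residue mod 113.

3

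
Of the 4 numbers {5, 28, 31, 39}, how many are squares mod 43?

(5/43) = -1 → non-residue.
(28/43) = -1 → non-residue.
(31/43) = +1 → QR.
(39/43) = -1 → non-residue.
Total quadratic residues among the 4: 1.

1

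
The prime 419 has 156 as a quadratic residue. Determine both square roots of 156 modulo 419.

72, 347

Since 419 ≡ 3 (mod 4), a square root of 156 is 156^((419+1)/4) = 156^105 mod 419.
Repeated squaring: 156^2≡34, 156^4≡318, 156^8≡145, 156^16≡75, 156^32≡178, 156^64≡259 (mod 419).
156^105 = 156^(64+32+8+1) ≡ 347 (mod 419).
Check: 347² = 120409 ≡ 156 (mod 419). The two roots are 72 and 347.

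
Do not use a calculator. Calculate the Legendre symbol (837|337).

-1

First reduce: 837 ≡ 163 (mod 337).
Reciprocity: 163 ≡ 3 and 337 ≡ 1 (mod 4), so (163/337) = +(337/163).
Reduce top mod 163: now compute (11/163).
Reciprocity: 11 ≡ 3 and 163 ≡ 3 (mod 4), so (11/163) = −(163/11).
Reduce top mod 11: now compute (9/11).
Reciprocity: 9 ≡ 1 and 11 ≡ 3 (mod 4), so (9/11) = +(11/9).
Reduce top mod 9: now compute (2/9).
Pull out 2: since 9 ≡ 1 (mod 8), (2/9) = +1.
Reached (1/9) = 1. Collecting the sign flips along the way, the symbol is -1.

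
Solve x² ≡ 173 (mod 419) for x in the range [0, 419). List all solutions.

43, 376

Since 419 ≡ 3 (mod 4), a square root of 173 is 173^((419+1)/4) = 173^105 mod 419.
Repeated squaring: 173^2≡180, 173^4≡137, 173^8≡333, 173^16≡273, 173^32≡366, 173^64≡295 (mod 419).
173^105 = 173^(64+32+8+1) ≡ 43 (mod 419).
Check: 43² = 1849 ≡ 173 (mod 419). The two roots are 43 and 376.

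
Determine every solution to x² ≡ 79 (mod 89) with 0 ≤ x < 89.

41, 48

89 ≡ 1 (mod 4), so we find a root by search.
Trying successive values, 41² = 1681 ≡ 79 (mod 89). The other root is 89 − 41 = 48.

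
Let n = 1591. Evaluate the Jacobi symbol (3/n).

-1

Reciprocity: 3 ≡ 3 and 1591 ≡ 3 (mod 4), so (3/1591) = −(1591/3).
Reduce top mod 3: now compute (1/3).
Reached (1/3) = 1. Collecting the sign flips along the way, the symbol is -1.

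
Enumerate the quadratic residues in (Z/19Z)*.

1, 4, 5, 6, 7, 9, 11, 16, 17

Square k = 1,…,9 (k and 19−k give the same square):
1²=1, 2²=4, 3²=9, 4²=16, 5²≡6, 6²≡17, 7²≡11, 8²≡7, 9²≡5 (mod 19).
So the quadratic residues mod 19 are {1, 4, 5, 6, 7, 9, 11, 16, 17}.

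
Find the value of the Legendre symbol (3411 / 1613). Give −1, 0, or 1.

1

First reduce: 3411 ≡ 185 (mod 1613).
Reciprocity: 185 ≡ 1 and 1613 ≡ 1 (mod 4), so (185/1613) = +(1613/185).
Reduce top mod 185: now compute (133/185).
Reciprocity: 133 ≡ 1 and 185 ≡ 1 (mod 4), so (133/185) = +(185/133).
Reduce top mod 133: now compute (52/133).
Pull out 2^2: since 133 ≡ 5 (mod 8), (2/133) = -1, so (2/133)^2 = +1.
Reciprocity: 13 ≡ 1 and 133 ≡ 1 (mod 4), so (13/133) = +(133/13).
Reduce top mod 13: now compute (3/13).
Reciprocity: 3 ≡ 3 and 13 ≡ 1 (mod 4), so (3/13) = +(13/3).
Reduce top mod 3: now compute (1/3).
Reached (1/3) = 1. Collecting the sign flips along the way, the symbol is +1.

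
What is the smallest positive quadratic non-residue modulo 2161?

(2/2161) = +1, so 2 is a residue.
(3/2161) = +1, so 3 is a residue.
(4/2161) = +1, so 4 is a residue.
(5/2161) = +1, so 5 is a residue.
(6/2161) = +1, so 6 is a residue.
(7/2161) = −1, so 7 is the smallest positive non-residue mod 2161.

7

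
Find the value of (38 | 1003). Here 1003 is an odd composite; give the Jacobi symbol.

-1

Pull out 2: since 1003 ≡ 3 (mod 8), (2/1003) = -1.
Reciprocity: 19 ≡ 3 and 1003 ≡ 3 (mod 4), so (19/1003) = −(1003/19).
Reduce top mod 19: now compute (15/19).
Reciprocity: 15 ≡ 3 and 19 ≡ 3 (mod 4), so (15/19) = −(19/15).
Reduce top mod 15: now compute (4/15).
Pull out 2^2: since 15 ≡ 7 (mod 8), (2/15) = +1, so (2/15)^2 = +1.
Reached (1/15) = 1. Collecting the sign flips along the way, the symbol is -1.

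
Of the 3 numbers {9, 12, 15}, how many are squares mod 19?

1

(9/19) = +1 → QR.
(12/19) = -1 → non-residue.
(15/19) = -1 → non-residue.
Total quadratic residues among the 3: 1.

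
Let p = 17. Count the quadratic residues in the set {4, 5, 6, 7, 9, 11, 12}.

(4/17) = +1 → QR.
(5/17) = -1 → non-residue.
(6/17) = -1 → non-residue.
(7/17) = -1 → non-residue.
(9/17) = +1 → QR.
(11/17) = -1 → non-residue.
(12/17) = -1 → non-residue.
Total quadratic residues among the 7: 2.

2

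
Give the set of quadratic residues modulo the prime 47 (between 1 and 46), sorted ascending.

1 2 3 4 6 7 8 9 12 14 16 17 18 21 24 25 27 28 32 34 36 37 42

Square k = 1,…,23 (k and 47−k give the same square):
1²=1, 2²=4, 3²=9, 4²=16, 5²=25, 6²=36, 7²≡2, 8²≡17, 9²≡34, 10²≡6, 11²≡27, 12²≡3, 13²≡28, 14²≡8, 15²≡37, 16²≡21, 17²≡7, 18²≡42, 19²≡32, 20²≡24, 21²≡18, 22²≡14, 23²≡12 (mod 47).
So the quadratic residues mod 47 are {1, 2, 3, 4, 6, 7, 8, 9, 12, 14, 16, 17, 18, 21, 24, 25, 27, 28, 32, 34, 36, 37, 42}.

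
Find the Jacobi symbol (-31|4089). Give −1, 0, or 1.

1

First reduce: -31 ≡ 4058 (mod 4089).
Pull out 2: since 4089 ≡ 1 (mod 8), (2/4089) = +1.
Reciprocity: 2029 ≡ 1 and 4089 ≡ 1 (mod 4), so (2029/4089) = +(4089/2029).
Reduce top mod 2029: now compute (31/2029).
Reciprocity: 31 ≡ 3 and 2029 ≡ 1 (mod 4), so (31/2029) = +(2029/31).
Reduce top mod 31: now compute (14/31).
Pull out 2: since 31 ≡ 7 (mod 8), (2/31) = +1.
Reciprocity: 7 ≡ 3 and 31 ≡ 3 (mod 4), so (7/31) = −(31/7).
Reduce top mod 7: now compute (3/7).
Reciprocity: 3 ≡ 3 and 7 ≡ 3 (mod 4), so (3/7) = −(7/3).
Reduce top mod 3: now compute (1/3).
Reached (1/3) = 1. Collecting the sign flips along the way, the symbol is +1.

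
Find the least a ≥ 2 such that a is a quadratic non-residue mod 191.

(2/191) = +1, so 2 is a residue.
(3/191) = +1, so 3 is a residue.
(4/191) = +1, so 4 is a residue.
(5/191) = +1, so 5 is a residue.
(6/191) = +1, so 6 is a residue.
(7/191) = −1, so 7 is the smallest positive non-residue mod 191.

7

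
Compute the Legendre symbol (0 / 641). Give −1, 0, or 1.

0

Top reduces to 0: gcd > 1, so the symbol is 0.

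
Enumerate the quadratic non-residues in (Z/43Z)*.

2,3,5,7,8,12,18,19,20,22,26,27,28,29,30,32,33,34,37,39,42

Square k = 1,…,21 (k and 43−k give the same square):
1²=1, 2²=4, 3²=9, 4²=16, 5²=25, 6²=36, 7²≡6, 8²≡21, 9²≡38, 10²≡14, 11²≡35, 12²≡15, 13²≡40, 14²≡24, 15²≡10, 16²≡41, 17²≡31, 18²≡23, 19²≡17, 20²≡13, 21²≡11 (mod 43).
The residues are {1, 4, 6, 9, 10, 11, 13, 14, 15, 16, 17, 21, 23, 24, 25, 31, 35, 36, 38, 40, 41}; the non-residues are the remaining 21 nonzero classes.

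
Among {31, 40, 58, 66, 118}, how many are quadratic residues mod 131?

1

(31/131) = -1 → non-residue.
(40/131) = -1 → non-residue.
(58/131) = +1 → QR.
(66/131) = -1 → non-residue.
(118/131) = -1 → non-residue.
Total quadratic residues among the 5: 1.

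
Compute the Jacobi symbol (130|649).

1

Pull out 2: since 649 ≡ 1 (mod 8), (2/649) = +1.
Reciprocity: 65 ≡ 1 and 649 ≡ 1 (mod 4), so (65/649) = +(649/65).
Reduce top mod 65: now compute (64/65).
Pull out 2^6: since 65 ≡ 1 (mod 8), (2/65) = +1, so (2/65)^6 = +1.
Reached (1/65) = 1. Collecting the sign flips along the way, the symbol is +1.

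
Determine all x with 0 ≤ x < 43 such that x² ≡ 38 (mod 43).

9, 34

Since 43 ≡ 3 (mod 4), a square root of 38 is 38^((43+1)/4) = 38^11 mod 43.
Repeated squaring: 38^2≡25, 38^4≡23, 38^8≡13 (mod 43).
38^11 = 38^(8+2+1) ≡ 9 (mod 43).
Check: 9² = 81 ≡ 38 (mod 43). The two roots are 9 and 34.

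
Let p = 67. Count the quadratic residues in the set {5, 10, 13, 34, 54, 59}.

(5/67) = -1 → non-residue.
(10/67) = +1 → QR.
(13/67) = -1 → non-residue.
(34/67) = -1 → non-residue.
(54/67) = +1 → QR.
(59/67) = +1 → QR.
Total quadratic residues among the 6: 3.

3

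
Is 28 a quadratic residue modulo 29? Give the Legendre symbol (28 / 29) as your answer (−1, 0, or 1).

1

Pull out 2^2: since 29 ≡ 5 (mod 8), (2/29) = -1, so (2/29)^2 = +1.
Reciprocity: 7 ≡ 3 and 29 ≡ 1 (mod 4), so (7/29) = +(29/7).
Reduce top mod 7: now compute (1/7).
Reached (1/7) = 1. Collecting the sign flips along the way, the symbol is +1.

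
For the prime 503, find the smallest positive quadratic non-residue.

5

(2/503) = +1, so 2 is a residue.
(3/503) = +1, so 3 is a residue.
(4/503) = +1, so 4 is a residue.
(5/503) = −1, so 5 is the smallest positive non-residue mod 503.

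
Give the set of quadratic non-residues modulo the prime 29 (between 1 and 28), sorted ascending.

2 3 8 10 11 12 14 15 17 18 19 21 26 27

Square k = 1,…,14 (k and 29−k give the same square):
1²=1, 2²=4, 3²=9, 4²=16, 5²=25, 6²≡7, 7²≡20, 8²≡6, 9²≡23, 10²≡13, 11²≡5, 12²≡28, 13²≡24, 14²≡22 (mod 29).
The residues are {1, 4, 5, 6, 7, 9, 13, 16, 20, 22, 23, 24, 25, 28}; the non-residues are the remaining 14 nonzero classes.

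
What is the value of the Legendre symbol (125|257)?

Reciprocity: 125 ≡ 1 and 257 ≡ 1 (mod 4), so (125/257) = +(257/125).
Reduce top mod 125: now compute (7/125).
Reciprocity: 7 ≡ 3 and 125 ≡ 1 (mod 4), so (7/125) = +(125/7).
Reduce top mod 7: now compute (6/7).
Pull out 2: since 7 ≡ 7 (mod 8), (2/7) = +1.
Reciprocity: 3 ≡ 3 and 7 ≡ 3 (mod 4), so (3/7) = −(7/3).
Reduce top mod 3: now compute (1/3).
Reached (1/3) = 1. Collecting the sign flips along the way, the symbol is -1.

-1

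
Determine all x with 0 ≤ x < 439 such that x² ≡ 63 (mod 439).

56, 383

Since 439 ≡ 3 (mod 4), a square root of 63 is 63^((439+1)/4) = 63^110 mod 439.
Repeated squaring: 63^2≡18, 63^4≡324, 63^8≡55, 63^16≡391, 63^32≡109, 63^64≡28 (mod 439).
63^110 = 63^(64+32+8+4+2) ≡ 56 (mod 439).
Check: 56² = 3136 ≡ 63 (mod 439). The two roots are 56 and 383.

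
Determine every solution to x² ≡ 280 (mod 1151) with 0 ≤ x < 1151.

396, 755

Since 1151 ≡ 3 (mod 4), a square root of 280 is 280^((1151+1)/4) = 280^288 mod 1151.
Repeated squaring: 280^2≡132, 280^4≡159, 280^8≡1110, 280^16≡530, 280^32≡56, 280^64≡834, 280^128≡352, 280^256≡747 (mod 1151).
280^288 = 280^(256+32) ≡ 396 (mod 1151).
Check: 396² = 156816 ≡ 280 (mod 1151). The two roots are 396 and 755.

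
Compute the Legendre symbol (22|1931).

Pull out 2: since 1931 ≡ 3 (mod 8), (2/1931) = -1.
Reciprocity: 11 ≡ 3 and 1931 ≡ 3 (mod 4), so (11/1931) = −(1931/11).
Reduce top mod 11: now compute (6/11).
Pull out 2: since 11 ≡ 3 (mod 8), (2/11) = -1.
Reciprocity: 3 ≡ 3 and 11 ≡ 3 (mod 4), so (3/11) = −(11/3).
Reduce top mod 3: now compute (2/3).
Pull out 2: since 3 ≡ 3 (mod 8), (2/3) = -1.
Reached (1/3) = 1. Collecting the sign flips along the way, the symbol is -1.

-1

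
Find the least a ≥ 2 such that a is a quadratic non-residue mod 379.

(2/379) = −1, so 2 is the smallest positive non-residue mod 379.

2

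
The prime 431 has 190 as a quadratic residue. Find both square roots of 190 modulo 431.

173, 258

Since 431 ≡ 3 (mod 4), a square root of 190 is 190^((431+1)/4) = 190^108 mod 431.
Repeated squaring: 190^2≡327, 190^4≡41, 190^8≡388, 190^16≡125, 190^32≡109, 190^64≡244 (mod 431).
190^108 = 190^(64+32+8+4) ≡ 173 (mod 431).
Check: 173² = 29929 ≡ 190 (mod 431). The two roots are 173 and 258.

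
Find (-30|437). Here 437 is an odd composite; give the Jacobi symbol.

-1

First reduce: -30 ≡ 407 (mod 437).
Reciprocity: 407 ≡ 3 and 437 ≡ 1 (mod 4), so (407/437) = +(437/407).
Reduce top mod 407: now compute (30/407).
Pull out 2: since 407 ≡ 7 (mod 8), (2/407) = +1.
Reciprocity: 15 ≡ 3 and 407 ≡ 3 (mod 4), so (15/407) = −(407/15).
Reduce top mod 15: now compute (2/15).
Pull out 2: since 15 ≡ 7 (mod 8), (2/15) = +1.
Reached (1/15) = 1. Collecting the sign flips along the way, the symbol is -1.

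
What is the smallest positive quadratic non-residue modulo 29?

(2/29) = −1, so 2 is the smallest positive non-residue mod 29.

2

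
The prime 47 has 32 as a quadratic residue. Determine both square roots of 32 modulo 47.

Since 47 ≡ 3 (mod 4), a square root of 32 is 32^((47+1)/4) = 32^12 mod 47.
Repeated squaring: 32^2≡37, 32^4≡6, 32^8≡36 (mod 47).
32^12 = 32^(8+4) ≡ 28 (mod 47).
Check: 28² = 784 ≡ 32 (mod 47). The two roots are 19 and 28.

19, 28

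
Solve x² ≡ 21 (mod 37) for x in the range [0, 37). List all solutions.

13, 24

37 ≡ 1 (mod 4), so we find a root by search.
Trying successive values, 13² = 169 ≡ 21 (mod 37). The other root is 37 − 13 = 24.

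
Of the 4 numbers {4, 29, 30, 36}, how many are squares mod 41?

(4/41) = +1 → QR.
(29/41) = -1 → non-residue.
(30/41) = -1 → non-residue.
(36/41) = +1 → QR.
Total quadratic residues among the 4: 2.

2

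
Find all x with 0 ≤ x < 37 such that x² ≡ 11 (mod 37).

37 ≡ 1 (mod 4), so we find a root by search.
Trying successive values, 14² = 196 ≡ 11 (mod 37). The other root is 37 − 14 = 23.

14, 23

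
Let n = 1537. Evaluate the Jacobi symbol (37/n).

Reciprocity: 37 ≡ 1 and 1537 ≡ 1 (mod 4), so (37/1537) = +(1537/37).
Reduce top mod 37: now compute (20/37).
Pull out 2^2: since 37 ≡ 5 (mod 8), (2/37) = -1, so (2/37)^2 = +1.
Reciprocity: 5 ≡ 1 and 37 ≡ 1 (mod 4), so (5/37) = +(37/5).
Reduce top mod 5: now compute (2/5).
Pull out 2: since 5 ≡ 5 (mod 8), (2/5) = -1.
Reached (1/5) = 1. Collecting the sign flips along the way, the symbol is -1.

-1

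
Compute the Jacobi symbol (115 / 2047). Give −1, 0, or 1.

Reciprocity: 115 ≡ 3 and 2047 ≡ 3 (mod 4), so (115/2047) = −(2047/115).
Reduce top mod 115: now compute (92/115).
Pull out 2^2: since 115 ≡ 3 (mod 8), (2/115) = -1, so (2/115)^2 = +1.
Reciprocity: 23 ≡ 3 and 115 ≡ 3 (mod 4), so (23/115) = −(115/23).
Reduce top mod 23: now compute (0/23).
Top reduces to 0: gcd > 1, so the symbol is 0.

0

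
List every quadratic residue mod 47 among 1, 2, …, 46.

1 2 3 4 6 7 8 9 12 14 16 17 18 21 24 25 27 28 32 34 36 37 42

Square k = 1,…,23 (k and 47−k give the same square):
1²=1, 2²=4, 3²=9, 4²=16, 5²=25, 6²=36, 7²≡2, 8²≡17, 9²≡34, 10²≡6, 11²≡27, 12²≡3, 13²≡28, 14²≡8, 15²≡37, 16²≡21, 17²≡7, 18²≡42, 19²≡32, 20²≡24, 21²≡18, 22²≡14, 23²≡12 (mod 47).
So the quadratic residues mod 47 are {1, 2, 3, 4, 6, 7, 8, 9, 12, 14, 16, 17, 18, 21, 24, 25, 27, 28, 32, 34, 36, 37, 42}.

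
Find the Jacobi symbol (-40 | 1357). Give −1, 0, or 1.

First reduce: -40 ≡ 1317 (mod 1357).
Reciprocity: 1317 ≡ 1 and 1357 ≡ 1 (mod 4), so (1317/1357) = +(1357/1317).
Reduce top mod 1317: now compute (40/1317).
Pull out 2^3: since 1317 ≡ 5 (mod 8), (2/1317) = -1, so (2/1317)^3 = -1.
Reciprocity: 5 ≡ 1 and 1317 ≡ 1 (mod 4), so (5/1317) = +(1317/5).
Reduce top mod 5: now compute (2/5).
Pull out 2: since 5 ≡ 5 (mod 8), (2/5) = -1.
Reached (1/5) = 1. Collecting the sign flips along the way, the symbol is +1.

1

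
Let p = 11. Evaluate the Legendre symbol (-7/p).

1

First reduce: -7 ≡ 4 (mod 11).
Pull out 2^2: since 11 ≡ 3 (mod 8), (2/11) = -1, so (2/11)^2 = +1.
Reached (1/11) = 1. Collecting the sign flips along the way, the symbol is +1.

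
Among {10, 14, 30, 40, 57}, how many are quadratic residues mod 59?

(10/59) = -1 → non-residue.
(14/59) = -1 → non-residue.
(30/59) = -1 → non-residue.
(40/59) = -1 → non-residue.
(57/59) = +1 → QR.
Total quadratic residues among the 5: 1.

1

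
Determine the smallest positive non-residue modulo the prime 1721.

(2/1721) = +1, so 2 is a residue.
(3/1721) = −1, so 3 is the smallest positive non-residue mod 1721.

3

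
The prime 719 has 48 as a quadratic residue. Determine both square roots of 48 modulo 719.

178, 541

Since 719 ≡ 3 (mod 4), a square root of 48 is 48^((719+1)/4) = 48^180 mod 719.
Repeated squaring: 48^2≡147, 48^4≡39, 48^8≡83, 48^16≡418, 48^32≡7, 48^64≡49, 48^128≡244 (mod 719).
48^180 = 48^(128+32+16+4) ≡ 541 (mod 719).
Check: 541² = 292681 ≡ 48 (mod 719). The two roots are 178 and 541.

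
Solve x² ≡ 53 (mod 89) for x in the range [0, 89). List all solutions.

89 ≡ 1 (mod 4), so we find a root by search.
Trying successive values, 26² = 676 ≡ 53 (mod 89). The other root is 89 − 26 = 63.

26, 63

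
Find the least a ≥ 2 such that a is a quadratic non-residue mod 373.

(2/373) = −1, so 2 is the smallest positive non-residue mod 373.

2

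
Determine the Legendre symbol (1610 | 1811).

-1

Pull out 2: since 1811 ≡ 3 (mod 8), (2/1811) = -1.
Reciprocity: 805 ≡ 1 and 1811 ≡ 3 (mod 4), so (805/1811) = +(1811/805).
Reduce top mod 805: now compute (201/805).
Reciprocity: 201 ≡ 1 and 805 ≡ 1 (mod 4), so (201/805) = +(805/201).
Reduce top mod 201: now compute (1/201).
Reached (1/201) = 1. Collecting the sign flips along the way, the symbol is -1.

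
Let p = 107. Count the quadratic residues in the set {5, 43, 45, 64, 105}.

(5/107) = -1 → non-residue.
(43/107) = -1 → non-residue.
(45/107) = -1 → non-residue.
(64/107) = +1 → QR.
(105/107) = +1 → QR.
Total quadratic residues among the 5: 2.

2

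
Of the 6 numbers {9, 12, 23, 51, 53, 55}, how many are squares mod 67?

(9/67) = +1 → QR.
(12/67) = -1 → non-residue.
(23/67) = +1 → QR.
(51/67) = -1 → non-residue.
(53/67) = -1 → non-residue.
(55/67) = +1 → QR.
Total quadratic residues among the 6: 3.

3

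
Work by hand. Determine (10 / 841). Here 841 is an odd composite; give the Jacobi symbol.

1

Pull out 2: since 841 ≡ 1 (mod 8), (2/841) = +1.
Reciprocity: 5 ≡ 1 and 841 ≡ 1 (mod 4), so (5/841) = +(841/5).
Reduce top mod 5: now compute (1/5).
Reached (1/5) = 1. Collecting the sign flips along the way, the symbol is +1.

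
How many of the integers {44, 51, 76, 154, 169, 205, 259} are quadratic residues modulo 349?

(44/349) = -1 → non-residue.
(51/349) = +1 → QR.
(76/349) = +1 → QR.
(154/349) = -1 → non-residue.
(169/349) = +1 → QR.
(205/349) = +1 → QR.
(259/349) = -1 → non-residue.
Total quadratic residues among the 7: 4.

4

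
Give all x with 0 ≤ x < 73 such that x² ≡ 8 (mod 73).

73 ≡ 1 (mod 4), so we find a root by search.
Trying successive values, 9² = 81 ≡ 8 (mod 73). The other root is 73 − 9 = 64.

9, 64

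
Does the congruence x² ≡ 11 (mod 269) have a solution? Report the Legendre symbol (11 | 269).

1

Euler's criterion: (11/269) ≡ 11^134 (mod 269).
11^2 ≡ 121 (mod 269)
11^4 ≡ 115 (mod 269)
11^8 ≡ 44 (mod 269)
11^16 ≡ 53 (mod 269)
11^32 ≡ 119 (mod 269)
11^64 ≡ 173 (mod 269)
11^128 ≡ 70 (mod 269)
11^134 = 11^(128+4+2) ≡ 1 (mod 269).
Result is 1, so (11/269) = 1.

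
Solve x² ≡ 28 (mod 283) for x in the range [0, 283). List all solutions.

126, 157

Since 283 ≡ 3 (mod 4), a square root of 28 is 28^((283+1)/4) = 28^71 mod 283.
Repeated squaring: 28^2≡218, 28^4≡263, 28^8≡117, 28^16≡105, 28^32≡271, 28^64≡144 (mod 283).
28^71 = 28^(64+4+2+1) ≡ 157 (mod 283).
Check: 157² = 24649 ≡ 28 (mod 283). The two roots are 126 and 157.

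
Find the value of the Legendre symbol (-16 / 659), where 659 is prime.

First reduce: -16 ≡ 643 (mod 659).
Reciprocity: 643 ≡ 3 and 659 ≡ 3 (mod 4), so (643/659) = −(659/643).
Reduce top mod 643: now compute (16/643).
Pull out 2^4: since 643 ≡ 3 (mod 8), (2/643) = -1, so (2/643)^4 = +1.
Reached (1/643) = 1. Collecting the sign flips along the way, the symbol is -1.

-1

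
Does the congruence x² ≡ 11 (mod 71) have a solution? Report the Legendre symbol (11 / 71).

Euler's criterion: (11/71) ≡ 11^35 (mod 71).
11^2 ≡ 50 (mod 71)
11^4 ≡ 15 (mod 71)
11^8 ≡ 12 (mod 71)
11^16 ≡ 2 (mod 71)
11^32 ≡ 4 (mod 71)
11^35 = 11^(32+2+1) ≡ 70 (mod 71).
Result is 70 ≡ −1, so (11/71) = −1.

-1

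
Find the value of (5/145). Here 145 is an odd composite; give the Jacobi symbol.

0

Reciprocity: 5 ≡ 1 and 145 ≡ 1 (mod 4), so (5/145) = +(145/5).
Reduce top mod 5: now compute (0/5).
Top reduces to 0: gcd > 1, so the symbol is 0.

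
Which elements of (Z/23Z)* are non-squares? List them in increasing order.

5, 7, 10, 11, 14, 15, 17, 19, 20, 21, 22

Square k = 1,…,11 (k and 23−k give the same square):
1²=1, 2²=4, 3²=9, 4²=16, 5²≡2, 6²≡13, 7²≡3, 8²≡18, 9²≡12, 10²≡8, 11²≡6 (mod 23).
The residues are {1, 2, 3, 4, 6, 8, 9, 12, 13, 16, 18}; the non-residues are the remaining 11 nonzero classes.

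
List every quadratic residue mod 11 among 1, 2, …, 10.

1 3 4 5 9

Square k = 1,…,5 (k and 11−k give the same square):
1²=1, 2²=4, 3²=9, 4²≡5, 5²≡3 (mod 11).
So the quadratic residues mod 11 are {1, 3, 4, 5, 9}.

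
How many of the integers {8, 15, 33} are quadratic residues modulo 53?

(8/53) = -1 → non-residue.
(15/53) = +1 → QR.
(33/53) = -1 → non-residue.
Total quadratic residues among the 3: 1.

1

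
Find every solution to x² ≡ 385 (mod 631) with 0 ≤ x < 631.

189, 442

Since 631 ≡ 3 (mod 4), a square root of 385 is 385^((631+1)/4) = 385^158 mod 631.
Repeated squaring: 385^2≡571, 385^4≡445, 385^8≡522, 385^16≡523, 385^32≡306, 385^64≡248, 385^128≡297 (mod 631).
385^158 = 385^(128+16+8+4+2) ≡ 189 (mod 631).
Check: 189² = 35721 ≡ 385 (mod 631). The two roots are 189 and 442.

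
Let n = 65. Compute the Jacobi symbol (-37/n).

1

First reduce: -37 ≡ 28 (mod 65).
Pull out 2^2: since 65 ≡ 1 (mod 8), (2/65) = +1, so (2/65)^2 = +1.
Reciprocity: 7 ≡ 3 and 65 ≡ 1 (mod 4), so (7/65) = +(65/7).
Reduce top mod 7: now compute (2/7).
Pull out 2: since 7 ≡ 7 (mod 8), (2/7) = +1.
Reached (1/7) = 1. Collecting the sign flips along the way, the symbol is +1.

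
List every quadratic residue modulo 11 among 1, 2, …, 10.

Square k = 1,…,5 (k and 11−k give the same square):
1²=1, 2²=4, 3²=9, 4²≡5, 5²≡3 (mod 11).
So the quadratic residues mod 11 are {1, 3, 4, 5, 9}.

1 3 4 5 9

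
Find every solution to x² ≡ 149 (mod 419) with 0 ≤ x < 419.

Since 419 ≡ 3 (mod 4), a square root of 149 is 149^((419+1)/4) = 149^105 mod 419.
Repeated squaring: 149^2≡413, 149^4≡36, 149^8≡39, 149^16≡264, 149^32≡142, 149^64≡52 (mod 419).
149^105 = 149^(64+32+8+1) ≡ 310 (mod 419).
Check: 310² = 96100 ≡ 149 (mod 419). The two roots are 109 and 310.

109, 310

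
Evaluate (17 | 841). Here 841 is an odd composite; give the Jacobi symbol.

1

Reciprocity: 17 ≡ 1 and 841 ≡ 1 (mod 4), so (17/841) = +(841/17).
Reduce top mod 17: now compute (8/17).
Pull out 2^3: since 17 ≡ 1 (mod 8), (2/17) = +1, so (2/17)^3 = +1.
Reached (1/17) = 1. Collecting the sign flips along the way, the symbol is +1.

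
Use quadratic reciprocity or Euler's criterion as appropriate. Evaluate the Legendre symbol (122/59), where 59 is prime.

Euler's criterion: (122/59) ≡ 4^29 (mod 59).
4^2 ≡ 16 (mod 59)
4^4 ≡ 20 (mod 59)
4^8 ≡ 46 (mod 59)
4^16 ≡ 51 (mod 59)
4^29 = 4^(16+8+4+1) ≡ 1 (mod 59).
Result is 1, so (122/59) = 1.

1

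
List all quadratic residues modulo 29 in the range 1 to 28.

Square k = 1,…,14 (k and 29−k give the same square):
1²=1, 2²=4, 3²=9, 4²=16, 5²=25, 6²≡7, 7²≡20, 8²≡6, 9²≡23, 10²≡13, 11²≡5, 12²≡28, 13²≡24, 14²≡22 (mod 29).
So the quadratic residues mod 29 are {1, 4, 5, 6, 7, 9, 13, 16, 20, 22, 23, 24, 25, 28}.

1 4 5 6 7 9 13 16 20 22 23 24 25 28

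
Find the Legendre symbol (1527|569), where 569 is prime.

First reduce: 1527 ≡ 389 (mod 569).
Reciprocity: 389 ≡ 1 and 569 ≡ 1 (mod 4), so (389/569) = +(569/389).
Reduce top mod 389: now compute (180/389).
Pull out 2^2: since 389 ≡ 5 (mod 8), (2/389) = -1, so (2/389)^2 = +1.
Reciprocity: 45 ≡ 1 and 389 ≡ 1 (mod 4), so (45/389) = +(389/45).
Reduce top mod 45: now compute (29/45).
Reciprocity: 29 ≡ 1 and 45 ≡ 1 (mod 4), so (29/45) = +(45/29).
Reduce top mod 29: now compute (16/29).
Pull out 2^4: since 29 ≡ 5 (mod 8), (2/29) = -1, so (2/29)^4 = +1.
Reached (1/29) = 1. Collecting the sign flips along the way, the symbol is +1.

1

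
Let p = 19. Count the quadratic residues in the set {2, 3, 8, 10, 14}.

(2/19) = -1 → non-residue.
(3/19) = -1 → non-residue.
(8/19) = -1 → non-residue.
(10/19) = -1 → non-residue.
(14/19) = -1 → non-residue.
Total quadratic residues among the 5: 0.

0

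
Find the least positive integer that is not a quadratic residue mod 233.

3

(2/233) = +1, so 2 is a residue.
(3/233) = −1, so 3 is the smallest positive non-residue mod 233.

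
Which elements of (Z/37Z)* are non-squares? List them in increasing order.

2 5 6 8 13 14 15 17 18 19 20 22 23 24 29 31 32 35

Square k = 1,…,18 (k and 37−k give the same square):
1²=1, 2²=4, 3²=9, 4²=16, 5²=25, 6²=36, 7²≡12, 8²≡27, 9²≡7, 10²≡26, 11²≡10, 12²≡33, 13²≡21, 14²≡11, 15²≡3, 16²≡34, 17²≡30, 18²≡28 (mod 37).
The residues are {1, 3, 4, 7, 9, 10, 11, 12, 16, 21, 25, 26, 27, 28, 30, 33, 34, 36}; the non-residues are the remaining 18 nonzero classes.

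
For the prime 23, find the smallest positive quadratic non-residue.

5

(2/23) = +1, so 2 is a residue.
(3/23) = +1, so 3 is a residue.
(4/23) = +1, so 4 is a residue.
(5/23) = −1, so 5 is the smallest positive non-residue mod 23.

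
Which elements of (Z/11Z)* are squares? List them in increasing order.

Square k = 1,…,5 (k and 11−k give the same square):
1²=1, 2²=4, 3²=9, 4²≡5, 5²≡3 (mod 11).
So the quadratic residues mod 11 are {1, 3, 4, 5, 9}.

1 3 4 5 9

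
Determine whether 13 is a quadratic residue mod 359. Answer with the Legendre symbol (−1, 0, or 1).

Reciprocity: 13 ≡ 1 and 359 ≡ 3 (mod 4), so (13/359) = +(359/13).
Reduce top mod 13: now compute (8/13).
Pull out 2^3: since 13 ≡ 5 (mod 8), (2/13) = -1, so (2/13)^3 = -1.
Reached (1/13) = 1. Collecting the sign flips along the way, the symbol is -1.

-1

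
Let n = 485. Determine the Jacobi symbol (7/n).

Reciprocity: 7 ≡ 3 and 485 ≡ 1 (mod 4), so (7/485) = +(485/7).
Reduce top mod 7: now compute (2/7).
Pull out 2: since 7 ≡ 7 (mod 8), (2/7) = +1.
Reached (1/7) = 1. Collecting the sign flips along the way, the symbol is +1.

1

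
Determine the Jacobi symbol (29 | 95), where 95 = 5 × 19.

Reciprocity: 29 ≡ 1 and 95 ≡ 3 (mod 4), so (29/95) = +(95/29).
Reduce top mod 29: now compute (8/29).
Pull out 2^3: since 29 ≡ 5 (mod 8), (2/29) = -1, so (2/29)^3 = -1.
Reached (1/29) = 1. Collecting the sign flips along the way, the symbol is -1.

-1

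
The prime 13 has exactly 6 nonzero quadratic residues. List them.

1,3,4,9,10,12

Square k = 1,…,6 (k and 13−k give the same square):
1²=1, 2²=4, 3²=9, 4²≡3, 5²≡12, 6²≡10 (mod 13).
So the quadratic residues mod 13 are {1, 3, 4, 9, 10, 12}.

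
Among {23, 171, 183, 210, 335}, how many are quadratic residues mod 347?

1

(23/347) = -1 → non-residue.
(171/347) = -1 → non-residue.
(183/347) = +1 → QR.
(210/347) = -1 → non-residue.
(335/347) = -1 → non-residue.
Total quadratic residues among the 5: 1.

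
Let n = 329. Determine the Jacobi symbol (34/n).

Pull out 2: since 329 ≡ 1 (mod 8), (2/329) = +1.
Reciprocity: 17 ≡ 1 and 329 ≡ 1 (mod 4), so (17/329) = +(329/17).
Reduce top mod 17: now compute (6/17).
Pull out 2: since 17 ≡ 1 (mod 8), (2/17) = +1.
Reciprocity: 3 ≡ 3 and 17 ≡ 1 (mod 4), so (3/17) = +(17/3).
Reduce top mod 3: now compute (2/3).
Pull out 2: since 3 ≡ 3 (mod 8), (2/3) = -1.
Reached (1/3) = 1. Collecting the sign flips along the way, the symbol is -1.

-1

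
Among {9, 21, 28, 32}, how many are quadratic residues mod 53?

2

(9/53) = +1 → QR.
(21/53) = -1 → non-residue.
(28/53) = +1 → QR.
(32/53) = -1 → non-residue.
Total quadratic residues among the 4: 2.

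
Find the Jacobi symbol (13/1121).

1

Reciprocity: 13 ≡ 1 and 1121 ≡ 1 (mod 4), so (13/1121) = +(1121/13).
Reduce top mod 13: now compute (3/13).
Reciprocity: 3 ≡ 3 and 13 ≡ 1 (mod 4), so (3/13) = +(13/3).
Reduce top mod 3: now compute (1/3).
Reached (1/3) = 1. Collecting the sign flips along the way, the symbol is +1.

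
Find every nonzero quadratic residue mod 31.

1 2 4 5 7 8 9 10 14 16 18 19 20 25 28

Square k = 1,…,15 (k and 31−k give the same square):
1²=1, 2²=4, 3²=9, 4²=16, 5²=25, 6²≡5, 7²≡18, 8²≡2, 9²≡19, 10²≡7, 11²≡28, 12²≡20, 13²≡14, 14²≡10, 15²≡8 (mod 31).
So the quadratic residues mod 31 are {1, 2, 4, 5, 7, 8, 9, 10, 14, 16, 18, 19, 20, 25, 28}.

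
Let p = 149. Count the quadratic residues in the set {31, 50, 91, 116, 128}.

2

(31/149) = +1 → QR.
(50/149) = -1 → non-residue.
(91/149) = -1 → non-residue.
(116/149) = +1 → QR.
(128/149) = -1 → non-residue.
Total quadratic residues among the 5: 2.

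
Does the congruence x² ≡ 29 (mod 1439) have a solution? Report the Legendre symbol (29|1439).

Reciprocity: 29 ≡ 1 and 1439 ≡ 3 (mod 4), so (29/1439) = +(1439/29).
Reduce top mod 29: now compute (18/29).
Pull out 2: since 29 ≡ 5 (mod 8), (2/29) = -1.
Reciprocity: 9 ≡ 1 and 29 ≡ 1 (mod 4), so (9/29) = +(29/9).
Reduce top mod 9: now compute (2/9).
Pull out 2: since 9 ≡ 1 (mod 8), (2/9) = +1.
Reached (1/9) = 1. Collecting the sign flips along the way, the symbol is -1.

-1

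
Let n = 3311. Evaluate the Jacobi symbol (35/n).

Reciprocity: 35 ≡ 3 and 3311 ≡ 3 (mod 4), so (35/3311) = −(3311/35).
Reduce top mod 35: now compute (21/35).
Reciprocity: 21 ≡ 1 and 35 ≡ 3 (mod 4), so (21/35) = +(35/21).
Reduce top mod 21: now compute (14/21).
Pull out 2: since 21 ≡ 5 (mod 8), (2/21) = -1.
Reciprocity: 7 ≡ 3 and 21 ≡ 1 (mod 4), so (7/21) = +(21/7).
Reduce top mod 7: now compute (0/7).
Top reduces to 0: gcd > 1, so the symbol is 0.

0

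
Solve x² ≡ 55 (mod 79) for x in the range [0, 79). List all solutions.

23, 56

Since 79 ≡ 3 (mod 4), a square root of 55 is 55^((79+1)/4) = 55^20 mod 79.
Repeated squaring: 55^2≡23, 55^4≡55, 55^8≡23, 55^16≡55 (mod 79).
55^20 = 55^(16+4) ≡ 23 (mod 79).
Check: 23² = 529 ≡ 55 (mod 79). The two roots are 23 and 56.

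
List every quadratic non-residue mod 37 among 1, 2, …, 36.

Square k = 1,…,18 (k and 37−k give the same square):
1²=1, 2²=4, 3²=9, 4²=16, 5²=25, 6²=36, 7²≡12, 8²≡27, 9²≡7, 10²≡26, 11²≡10, 12²≡33, 13²≡21, 14²≡11, 15²≡3, 16²≡34, 17²≡30, 18²≡28 (mod 37).
The residues are {1, 3, 4, 7, 9, 10, 11, 12, 16, 21, 25, 26, 27, 28, 30, 33, 34, 36}; the non-residues are the remaining 18 nonzero classes.

2,5,6,8,13,14,15,17,18,19,20,22,23,24,29,31,32,35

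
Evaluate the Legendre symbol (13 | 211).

1

Reciprocity: 13 ≡ 1 and 211 ≡ 3 (mod 4), so (13/211) = +(211/13).
Reduce top mod 13: now compute (3/13).
Reciprocity: 3 ≡ 3 and 13 ≡ 1 (mod 4), so (3/13) = +(13/3).
Reduce top mod 3: now compute (1/3).
Reached (1/3) = 1. Collecting the sign flips along the way, the symbol is +1.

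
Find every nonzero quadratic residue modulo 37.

Square k = 1,…,18 (k and 37−k give the same square):
1²=1, 2²=4, 3²=9, 4²=16, 5²=25, 6²=36, 7²≡12, 8²≡27, 9²≡7, 10²≡26, 11²≡10, 12²≡33, 13²≡21, 14²≡11, 15²≡3, 16²≡34, 17²≡30, 18²≡28 (mod 37).
So the quadratic residues mod 37 are {1, 3, 4, 7, 9, 10, 11, 12, 16, 21, 25, 26, 27, 28, 30, 33, 34, 36}.

1 3 4 7 9 10 11 12 16 21 25 26 27 28 30 33 34 36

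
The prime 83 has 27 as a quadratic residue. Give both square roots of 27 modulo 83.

Since 83 ≡ 3 (mod 4), a square root of 27 is 27^((83+1)/4) = 27^21 mod 83.
Repeated squaring: 27^2≡65, 27^4≡75, 27^8≡64, 27^16≡29 (mod 83).
27^21 = 27^(16+4+1) ≡ 44 (mod 83).
Check: 44² = 1936 ≡ 27 (mod 83). The two roots are 39 and 44.

39, 44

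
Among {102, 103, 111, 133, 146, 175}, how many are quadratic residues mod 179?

1

(102/179) = -1 → non-residue.
(103/179) = -1 → non-residue.
(111/179) = -1 → non-residue.
(133/179) = -1 → non-residue.
(146/179) = +1 → QR.
(175/179) = -1 → non-residue.
Total quadratic residues among the 6: 1.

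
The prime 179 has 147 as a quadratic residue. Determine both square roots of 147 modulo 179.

46, 133

Since 179 ≡ 3 (mod 4), a square root of 147 is 147^((179+1)/4) = 147^45 mod 179.
Repeated squaring: 147^2≡129, 147^4≡173, 147^8≡36, 147^16≡43, 147^32≡59 (mod 179).
147^45 = 147^(32+8+4+1) ≡ 46 (mod 179).
Check: 46² = 2116 ≡ 147 (mod 179). The two roots are 46 and 133.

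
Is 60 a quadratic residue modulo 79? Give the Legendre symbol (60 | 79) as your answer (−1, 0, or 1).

Pull out 2^2: since 79 ≡ 7 (mod 8), (2/79) = +1, so (2/79)^2 = +1.
Reciprocity: 15 ≡ 3 and 79 ≡ 3 (mod 4), so (15/79) = −(79/15).
Reduce top mod 15: now compute (4/15).
Pull out 2^2: since 15 ≡ 7 (mod 8), (2/15) = +1, so (2/15)^2 = +1.
Reached (1/15) = 1. Collecting the sign flips along the way, the symbol is -1.

-1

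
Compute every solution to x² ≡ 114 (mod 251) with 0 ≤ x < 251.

37, 214

Since 251 ≡ 3 (mod 4), a square root of 114 is 114^((251+1)/4) = 114^63 mod 251.
Repeated squaring: 114^2≡195, 114^4≡124, 114^8≡65, 114^16≡209, 114^32≡7 (mod 251).
114^63 = 114^(32+16+8+4+2+1) ≡ 214 (mod 251).
Check: 214² = 45796 ≡ 114 (mod 251). The two roots are 37 and 214.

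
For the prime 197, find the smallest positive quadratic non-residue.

2

(2/197) = −1, so 2 is the smallest positive non-residue mod 197.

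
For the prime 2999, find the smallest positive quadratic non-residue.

17

(2/2999) = +1, so 2 is a residue.
(3/2999) = +1, so 3 is a residue.
(4/2999) = +1, so 4 is a residue.
(5/2999) = +1, so 5 is a residue.
(6/2999) = +1, so 6 is a residue.
(7/2999) = +1, so 7 is a residue.
(8/2999) = +1, so 8 is a residue.
(9/2999) = +1, so 9 is a residue.
(10/2999) = +1, so 10 is a residue.
(11/2999) = +1, so 11 is a residue.
(12/2999) = +1, so 12 is a residue.
(13/2999) = +1, so 13 is a residue.
(14/2999) = +1, so 14 is a residue.
(15/2999) = +1, so 15 is a residue.
(16/2999) = +1, so 16 is a residue.
(17/2999) = −1, so 17 is the smallest positive non-residue mod 2999.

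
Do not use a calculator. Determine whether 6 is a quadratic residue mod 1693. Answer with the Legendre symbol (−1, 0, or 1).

-1

Pull out 2: since 1693 ≡ 5 (mod 8), (2/1693) = -1.
Reciprocity: 3 ≡ 3 and 1693 ≡ 1 (mod 4), so (3/1693) = +(1693/3).
Reduce top mod 3: now compute (1/3).
Reached (1/3) = 1. Collecting the sign flips along the way, the symbol is -1.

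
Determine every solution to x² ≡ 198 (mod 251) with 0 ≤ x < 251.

Since 251 ≡ 3 (mod 4), a square root of 198 is 198^((251+1)/4) = 198^63 mod 251.
Repeated squaring: 198^2≡48, 198^4≡45, 198^8≡17, 198^16≡38, 198^32≡189 (mod 251).
198^63 = 198^(32+16+8+4+2+1) ≡ 169 (mod 251).
Check: 169² = 28561 ≡ 198 (mod 251). The two roots are 82 and 169.

82, 169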